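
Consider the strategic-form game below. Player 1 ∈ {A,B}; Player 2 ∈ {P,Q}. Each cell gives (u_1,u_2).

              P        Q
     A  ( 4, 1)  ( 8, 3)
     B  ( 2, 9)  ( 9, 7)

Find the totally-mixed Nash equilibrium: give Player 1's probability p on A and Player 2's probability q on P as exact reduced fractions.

P1 indiff ⇒ q·4+(1-q)·8 = q·2+(1-q)·9 ⇒ q(2) = (1-q)(1) ⇒ q = 1/3
P2 indiff ⇒ p·1+(1-p)·9 = p·3+(1-p)·7 ⇒ p(-2) = (1-p)(-2) ⇒ p = 1/2

p=1/2, q=1/3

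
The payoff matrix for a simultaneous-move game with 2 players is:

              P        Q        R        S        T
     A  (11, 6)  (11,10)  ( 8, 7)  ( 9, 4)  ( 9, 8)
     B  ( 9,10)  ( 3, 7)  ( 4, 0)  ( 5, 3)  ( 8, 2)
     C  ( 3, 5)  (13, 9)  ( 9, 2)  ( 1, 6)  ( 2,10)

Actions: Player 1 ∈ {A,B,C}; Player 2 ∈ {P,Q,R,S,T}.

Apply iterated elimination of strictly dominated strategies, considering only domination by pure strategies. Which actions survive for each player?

Remaining: P1:{A,C} P2:{Q,T}

P1 drop B (A beats it: P:11>9 Q:11>3 R:8>4 S:9>5 T:9>8)
P2 drop P (Q beats it: A:10>6 C:9>5)
P2 drop R (Q beats it: A:10>7 C:9>2)
P2 drop S (Q beats it: A:10>4 C:9>6)
P1→{A,C} P2→{Q,T}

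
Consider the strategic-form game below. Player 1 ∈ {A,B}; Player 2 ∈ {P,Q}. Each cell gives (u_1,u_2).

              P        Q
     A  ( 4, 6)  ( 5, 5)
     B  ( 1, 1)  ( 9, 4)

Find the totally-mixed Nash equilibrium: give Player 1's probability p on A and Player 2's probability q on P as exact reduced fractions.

P1 indiff ⇒ q·4+(1-q)·5 = q·1+(1-q)·9 ⇒ q(3) = (1-q)(4) ⇒ q = 4/7
P2 indiff ⇒ p·6+(1-p)·1 = p·5+(1-p)·4 ⇒ p(1) = (1-p)(3) ⇒ p = 3/4

p=3/4, q=4/7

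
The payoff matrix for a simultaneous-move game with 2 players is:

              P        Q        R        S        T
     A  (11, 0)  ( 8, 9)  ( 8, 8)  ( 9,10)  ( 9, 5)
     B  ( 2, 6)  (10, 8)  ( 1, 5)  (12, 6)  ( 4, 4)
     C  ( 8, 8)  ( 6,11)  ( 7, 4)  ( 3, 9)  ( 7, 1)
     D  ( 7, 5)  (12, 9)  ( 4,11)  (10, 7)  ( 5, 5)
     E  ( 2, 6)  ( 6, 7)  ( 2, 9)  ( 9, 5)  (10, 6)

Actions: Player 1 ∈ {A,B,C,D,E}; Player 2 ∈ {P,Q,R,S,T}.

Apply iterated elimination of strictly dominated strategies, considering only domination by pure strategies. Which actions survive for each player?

IESDS → P1:{A,B,D} P2:{Q,R,S}

P1 drop C (A beats it: P:11>8 Q:8>6 R:8>7 S:9>3 T:9>7)
P2 drop P (Q beats it: A:9>0 B:8>6 D:9>5 E:7>6)
P2 drop T (Q beats it: A:9>5 B:8>4 D:9>5 E:7>6)
P1 drop E (D beats it: Q:12>6 R:4>2 S:10>9)
P1→{A,B,D} P2→{Q,R,S}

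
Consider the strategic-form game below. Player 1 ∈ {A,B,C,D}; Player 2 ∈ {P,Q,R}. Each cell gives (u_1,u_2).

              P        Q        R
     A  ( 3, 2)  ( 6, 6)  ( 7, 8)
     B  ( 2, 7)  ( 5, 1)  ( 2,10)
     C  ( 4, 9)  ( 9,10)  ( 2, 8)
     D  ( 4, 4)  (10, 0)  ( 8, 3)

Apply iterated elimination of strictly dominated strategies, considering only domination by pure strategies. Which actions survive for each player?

Survivors P1:{C,D} P2:{P,Q}

P1 drop A (D beats it: P:4>3 Q:10>6 R:8>7)
P1 drop B (D beats it: P:4>2 Q:10>5 R:8>2)
P2 drop R (P beats it: C:9>8 D:4>3)
P1→{C,D} P2→{P,Q}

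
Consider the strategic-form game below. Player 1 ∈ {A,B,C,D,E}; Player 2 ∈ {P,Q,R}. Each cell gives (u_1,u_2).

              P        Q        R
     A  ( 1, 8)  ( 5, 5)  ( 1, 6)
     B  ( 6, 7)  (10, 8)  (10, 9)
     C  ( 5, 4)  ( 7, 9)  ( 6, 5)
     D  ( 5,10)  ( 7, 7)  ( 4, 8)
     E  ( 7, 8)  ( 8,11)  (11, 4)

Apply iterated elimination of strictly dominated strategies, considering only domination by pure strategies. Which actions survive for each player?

P1 drop A (B beats it: P:6>1 Q:10>5 R:10>1)
P1 drop C (B beats it: P:6>5 Q:10>7 R:10>6)
P1 drop D (B beats it: P:6>5 Q:10>7 R:10>4)
P2 drop P (Q beats it: B:8>7 E:11>8)
P1→{B,E} P2→{Q,R}

IESDS → P1:{B,E} P2:{Q,R}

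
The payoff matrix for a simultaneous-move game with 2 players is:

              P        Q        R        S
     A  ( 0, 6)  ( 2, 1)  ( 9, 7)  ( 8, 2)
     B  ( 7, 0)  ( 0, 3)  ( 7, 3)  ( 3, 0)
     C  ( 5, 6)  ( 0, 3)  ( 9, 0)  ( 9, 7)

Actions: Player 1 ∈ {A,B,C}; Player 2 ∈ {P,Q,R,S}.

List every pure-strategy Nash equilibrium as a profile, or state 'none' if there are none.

NE set: (A,R), (C,S)

(A,P): not NE [P1→B gives 7>0; P2→R gives 7>6]
(A,Q): not NE [P2→R gives 7>1]
(A,R): NE
(A,S): not NE [P1→C gives 9>8; P2→R gives 7>2]
(B,P): not NE [P2→R gives 3>0]
(B,Q): not NE [P1→A gives 2>0]
(B,R): not NE [P1→C gives 9>7]
(B,S): not NE [P1→C gives 9>3; P2→R gives 3>0]
(C,P): not NE [P1→B gives 7>5; P2→S gives 7>6]
(C,Q): not NE [P1→A gives 2>0; P2→S gives 7>3]
(C,R): not NE [P2→S gives 7>0]
(C,S): NE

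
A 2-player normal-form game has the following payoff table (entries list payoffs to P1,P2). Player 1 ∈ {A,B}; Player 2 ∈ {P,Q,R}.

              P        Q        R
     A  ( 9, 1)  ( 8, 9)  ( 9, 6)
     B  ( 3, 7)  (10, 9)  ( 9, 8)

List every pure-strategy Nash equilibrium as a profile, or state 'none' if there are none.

(A,P): not NE [P2→Q gives 9>1]
(A,Q): not NE [P1→B gives 10>8]
(A,R): not NE [P2→Q gives 9>6]
(B,P): not NE [P1→A gives 9>3; P2→Q gives 9>7]
(B,Q): NE
(B,R): not NE [P2→Q gives 9>8]

Nash profiles: (B,Q)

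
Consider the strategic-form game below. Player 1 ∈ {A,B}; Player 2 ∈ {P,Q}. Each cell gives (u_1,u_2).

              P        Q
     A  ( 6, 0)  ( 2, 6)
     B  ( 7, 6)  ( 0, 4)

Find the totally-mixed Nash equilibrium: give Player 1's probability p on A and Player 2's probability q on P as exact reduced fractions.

P1 mixes 1/4 on A; P2 mixes 2/3 on P

P1 indiff ⇒ q·6+(1-q)·2 = q·7+(1-q)·0 ⇒ q(-1) = (1-q)(-2) ⇒ q = 2/3
P2 indiff ⇒ p·0+(1-p)·6 = p·6+(1-p)·4 ⇒ p(-6) = (1-p)(-2) ⇒ p = 1/4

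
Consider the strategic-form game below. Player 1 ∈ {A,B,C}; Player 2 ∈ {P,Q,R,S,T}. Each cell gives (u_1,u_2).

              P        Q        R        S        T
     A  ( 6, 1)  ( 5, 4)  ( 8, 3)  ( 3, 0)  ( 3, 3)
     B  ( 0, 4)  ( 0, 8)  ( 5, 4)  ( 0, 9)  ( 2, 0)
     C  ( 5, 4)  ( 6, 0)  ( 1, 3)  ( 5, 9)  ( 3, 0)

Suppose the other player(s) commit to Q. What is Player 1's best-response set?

BR_1 = {C}

u_1(A vs Q) = 5
u_1(B vs Q) = 0
u_1(C vs Q) = 6
max payoff 6 at {C}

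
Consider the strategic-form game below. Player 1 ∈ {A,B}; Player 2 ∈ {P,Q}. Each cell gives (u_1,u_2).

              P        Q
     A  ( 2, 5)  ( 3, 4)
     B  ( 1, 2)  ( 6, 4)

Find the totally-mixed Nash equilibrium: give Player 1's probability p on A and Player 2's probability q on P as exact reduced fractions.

P1 mixes 2/3 on A; P2 mixes 3/4 on P

P1 indiff ⇒ q·2+(1-q)·3 = q·1+(1-q)·6 ⇒ q(1) = (1-q)(3) ⇒ q = 3/4
P2 indiff ⇒ p·5+(1-p)·2 = p·4+(1-p)·4 ⇒ p(1) = (1-p)(2) ⇒ p = 2/3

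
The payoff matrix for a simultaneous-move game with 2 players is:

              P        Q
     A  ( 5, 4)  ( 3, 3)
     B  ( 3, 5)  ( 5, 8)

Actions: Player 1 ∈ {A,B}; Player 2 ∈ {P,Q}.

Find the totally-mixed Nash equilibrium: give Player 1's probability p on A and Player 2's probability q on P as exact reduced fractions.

P1 indiff ⇒ q·5+(1-q)·3 = q·3+(1-q)·5 ⇒ q(2) = (1-q)(2) ⇒ q = 1/2
P2 indiff ⇒ p·4+(1-p)·5 = p·3+(1-p)·8 ⇒ p(1) = (1-p)(3) ⇒ p = 3/4

(p,q) = (3/4, 1/2)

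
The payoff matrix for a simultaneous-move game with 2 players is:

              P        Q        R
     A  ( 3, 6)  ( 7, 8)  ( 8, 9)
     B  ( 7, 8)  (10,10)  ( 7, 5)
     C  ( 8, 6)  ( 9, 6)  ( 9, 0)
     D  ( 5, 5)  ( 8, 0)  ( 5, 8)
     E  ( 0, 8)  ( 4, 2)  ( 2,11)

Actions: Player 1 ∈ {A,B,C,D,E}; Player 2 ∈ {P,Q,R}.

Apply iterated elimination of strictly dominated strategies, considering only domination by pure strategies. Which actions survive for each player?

Remaining: P1:{B,C} P2:{P,Q}

P1 drop A (C beats it: P:8>3 Q:9>7 R:9>8)
P1 drop D (B beats it: P:7>5 Q:10>8 R:7>5)
P1 drop E (B beats it: P:7>0 Q:10>4 R:7>2)
P2 drop R (P beats it: B:8>5 C:6>0)
P1→{B,C} P2→{P,Q}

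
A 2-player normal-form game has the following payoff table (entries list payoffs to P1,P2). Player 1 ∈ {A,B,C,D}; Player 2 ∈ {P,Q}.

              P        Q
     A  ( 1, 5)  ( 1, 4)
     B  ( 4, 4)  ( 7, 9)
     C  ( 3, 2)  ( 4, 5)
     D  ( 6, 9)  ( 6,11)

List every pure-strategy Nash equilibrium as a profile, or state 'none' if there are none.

(A,P): not NE [P1→D gives 6>1]
(A,Q): not NE [P1→B gives 7>1; P2→P gives 5>4]
(B,P): not NE [P1→D gives 6>4; P2→Q gives 9>4]
(B,Q): NE
(C,P): not NE [P1→D gives 6>3; P2→Q gives 5>2]
(C,Q): not NE [P1→B gives 7>4]
(D,P): not NE [P2→Q gives 11>9]
(D,Q): not NE [P1→B gives 7>6]

PSNE = {(B,Q)}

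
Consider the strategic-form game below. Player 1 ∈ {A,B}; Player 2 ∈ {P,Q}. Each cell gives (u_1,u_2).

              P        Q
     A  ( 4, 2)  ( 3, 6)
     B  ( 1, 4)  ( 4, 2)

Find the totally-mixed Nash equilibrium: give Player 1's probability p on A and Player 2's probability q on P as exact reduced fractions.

p=1/3, q=1/4

P1 indiff ⇒ q·4+(1-q)·3 = q·1+(1-q)·4 ⇒ q(3) = (1-q)(1) ⇒ q = 1/4
P2 indiff ⇒ p·2+(1-p)·4 = p·6+(1-p)·2 ⇒ p(-4) = (1-p)(-2) ⇒ p = 1/3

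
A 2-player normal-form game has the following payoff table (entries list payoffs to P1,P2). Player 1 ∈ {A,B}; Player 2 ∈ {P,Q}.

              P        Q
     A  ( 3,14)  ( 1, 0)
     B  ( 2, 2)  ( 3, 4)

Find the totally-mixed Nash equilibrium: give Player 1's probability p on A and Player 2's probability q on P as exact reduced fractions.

(p,q) = (1/8, 2/3)

P1 indiff ⇒ q·3+(1-q)·1 = q·2+(1-q)·3 ⇒ q(1) = (1-q)(2) ⇒ q = 2/3
P2 indiff ⇒ p·14+(1-p)·2 = p·0+(1-p)·4 ⇒ p(14) = (1-p)(2) ⇒ p = 1/8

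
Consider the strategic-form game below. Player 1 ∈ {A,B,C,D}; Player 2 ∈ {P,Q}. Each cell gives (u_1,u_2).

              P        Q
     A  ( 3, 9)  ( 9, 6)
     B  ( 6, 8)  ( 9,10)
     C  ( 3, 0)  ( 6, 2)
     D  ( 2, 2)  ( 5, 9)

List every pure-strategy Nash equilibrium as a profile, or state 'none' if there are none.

(A,P): not NE [P1→B gives 6>3]
(A,Q): not NE [P2→P gives 9>6]
(B,P): not NE [P2→Q gives 10>8]
(B,Q): NE
(C,P): not NE [P1→B gives 6>3; P2→Q gives 2>0]
(C,Q): not NE [P1→B gives 9>6]
(D,P): not NE [P1→B gives 6>2; P2→Q gives 9>2]
(D,Q): not NE [P1→B gives 9>5]

Nash profiles: (B,Q)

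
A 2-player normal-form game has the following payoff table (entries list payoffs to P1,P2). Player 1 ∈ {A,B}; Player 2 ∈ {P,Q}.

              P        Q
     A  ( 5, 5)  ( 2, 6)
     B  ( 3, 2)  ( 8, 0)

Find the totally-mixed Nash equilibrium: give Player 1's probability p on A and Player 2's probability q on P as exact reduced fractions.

p=2/3, q=3/4

P1 indiff ⇒ q·5+(1-q)·2 = q·3+(1-q)·8 ⇒ q(2) = (1-q)(6) ⇒ q = 3/4
P2 indiff ⇒ p·5+(1-p)·2 = p·6+(1-p)·0 ⇒ p(-1) = (1-p)(-2) ⇒ p = 2/3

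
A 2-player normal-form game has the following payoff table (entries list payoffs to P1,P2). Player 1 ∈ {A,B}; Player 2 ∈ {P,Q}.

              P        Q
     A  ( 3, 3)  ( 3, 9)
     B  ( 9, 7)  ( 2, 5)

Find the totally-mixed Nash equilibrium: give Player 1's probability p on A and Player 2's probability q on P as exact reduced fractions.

P1 indiff ⇒ q·3+(1-q)·3 = q·9+(1-q)·2 ⇒ q(-6) = (1-q)(-1) ⇒ q = 1/7
P2 indiff ⇒ p·3+(1-p)·7 = p·9+(1-p)·5 ⇒ p(-6) = (1-p)(-2) ⇒ p = 1/4

P1 mixes 1/4 on A; P2 mixes 1/7 on P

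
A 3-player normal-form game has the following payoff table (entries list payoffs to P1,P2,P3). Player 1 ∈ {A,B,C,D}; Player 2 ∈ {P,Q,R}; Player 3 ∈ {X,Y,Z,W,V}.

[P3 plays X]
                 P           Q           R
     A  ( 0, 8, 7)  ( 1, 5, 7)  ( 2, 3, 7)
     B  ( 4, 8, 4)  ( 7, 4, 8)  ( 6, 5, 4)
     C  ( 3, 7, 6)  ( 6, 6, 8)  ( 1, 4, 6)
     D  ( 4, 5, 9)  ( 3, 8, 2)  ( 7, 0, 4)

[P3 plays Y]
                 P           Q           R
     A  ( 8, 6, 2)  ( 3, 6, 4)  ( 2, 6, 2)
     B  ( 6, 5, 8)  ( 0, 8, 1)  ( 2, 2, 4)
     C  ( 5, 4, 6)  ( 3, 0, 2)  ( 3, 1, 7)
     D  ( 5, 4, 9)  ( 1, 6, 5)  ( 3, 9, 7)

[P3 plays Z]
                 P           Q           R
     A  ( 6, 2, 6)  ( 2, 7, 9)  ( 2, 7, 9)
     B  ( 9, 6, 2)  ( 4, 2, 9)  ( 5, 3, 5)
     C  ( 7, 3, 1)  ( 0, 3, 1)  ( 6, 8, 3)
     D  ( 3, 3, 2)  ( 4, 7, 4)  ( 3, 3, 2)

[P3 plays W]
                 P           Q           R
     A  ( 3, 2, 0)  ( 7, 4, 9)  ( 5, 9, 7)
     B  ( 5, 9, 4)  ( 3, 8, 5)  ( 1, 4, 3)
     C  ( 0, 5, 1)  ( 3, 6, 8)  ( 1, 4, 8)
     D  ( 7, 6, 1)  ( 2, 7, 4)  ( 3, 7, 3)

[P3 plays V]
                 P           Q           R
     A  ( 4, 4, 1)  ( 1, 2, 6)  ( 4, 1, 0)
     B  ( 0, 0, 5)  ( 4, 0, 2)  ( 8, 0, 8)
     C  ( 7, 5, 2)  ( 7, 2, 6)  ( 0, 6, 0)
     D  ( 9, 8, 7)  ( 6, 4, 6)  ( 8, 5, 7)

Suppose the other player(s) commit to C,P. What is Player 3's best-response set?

BR_3 = {X,Y}

u_3(X vs C,P) = 6
u_3(Y vs C,P) = 6
u_3(Z vs C,P) = 1
u_3(W vs C,P) = 1
u_3(V vs C,P) = 2
max payoff 6 at {X,Y}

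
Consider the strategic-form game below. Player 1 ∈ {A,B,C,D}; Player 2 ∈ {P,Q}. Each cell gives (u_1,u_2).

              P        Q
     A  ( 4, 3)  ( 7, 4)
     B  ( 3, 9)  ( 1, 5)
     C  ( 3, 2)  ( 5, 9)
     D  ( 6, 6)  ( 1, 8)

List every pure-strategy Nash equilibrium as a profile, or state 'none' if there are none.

(A,P): not NE [P1→D gives 6>4; P2→Q gives 4>3]
(A,Q): NE
(B,P): not NE [P1→D gives 6>3]
(B,Q): not NE [P1→A gives 7>1; P2→P gives 9>5]
(C,P): not NE [P1→D gives 6>3; P2→Q gives 9>2]
(C,Q): not NE [P1→A gives 7>5]
(D,P): not NE [P2→Q gives 8>6]
(D,Q): not NE [P1→A gives 7>1]

NE set: (A,Q)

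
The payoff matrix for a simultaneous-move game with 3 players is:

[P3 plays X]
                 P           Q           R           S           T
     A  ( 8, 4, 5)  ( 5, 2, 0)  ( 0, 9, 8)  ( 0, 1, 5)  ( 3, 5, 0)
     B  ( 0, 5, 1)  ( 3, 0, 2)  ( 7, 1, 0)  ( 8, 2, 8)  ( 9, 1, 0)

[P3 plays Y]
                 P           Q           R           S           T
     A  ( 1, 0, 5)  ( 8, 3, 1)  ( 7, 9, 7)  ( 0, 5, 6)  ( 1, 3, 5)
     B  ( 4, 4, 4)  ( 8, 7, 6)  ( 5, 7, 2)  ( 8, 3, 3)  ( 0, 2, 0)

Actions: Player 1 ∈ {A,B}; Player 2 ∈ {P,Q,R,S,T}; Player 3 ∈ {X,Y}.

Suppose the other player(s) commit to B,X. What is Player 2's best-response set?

argmax u_2 = {P}

u_2(P vs B,X) = 5
u_2(Q vs B,X) = 0
u_2(R vs B,X) = 1
u_2(S vs B,X) = 2
u_2(T vs B,X) = 1
max payoff 5 at {P}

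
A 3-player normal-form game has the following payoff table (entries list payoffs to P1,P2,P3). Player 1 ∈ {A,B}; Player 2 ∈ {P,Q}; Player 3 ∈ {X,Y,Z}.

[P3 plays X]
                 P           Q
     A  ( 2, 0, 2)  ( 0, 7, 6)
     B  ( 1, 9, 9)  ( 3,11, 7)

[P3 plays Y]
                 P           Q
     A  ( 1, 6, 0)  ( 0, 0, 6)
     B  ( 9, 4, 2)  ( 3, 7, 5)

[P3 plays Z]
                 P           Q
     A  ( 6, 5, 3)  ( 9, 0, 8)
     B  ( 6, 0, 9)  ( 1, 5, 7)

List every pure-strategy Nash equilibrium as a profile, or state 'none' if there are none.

Nash profiles: (A,P,Z), (B,Q,X)

(A,P,X): not NE [P2→Q gives 7>0; P3→Z gives 3>2]
(A,P,Y): not NE [P1→B gives 9>1; P3→Z gives 3>0]
(A,P,Z): NE
(A,Q,X): not NE [P1→B gives 3>0; P3→Z gives 8>6]
(A,Q,Y): not NE [P1→B gives 3>0; P2→P gives 6>0; P3→Z gives 8>6]
(A,Q,Z): not NE [P2→P gives 5>0]
(B,P,X): not NE [P1→A gives 2>1; P2→Q gives 11>9]
(B,P,Y): not NE [P2→Q gives 7>4; P3→Z gives 9>2]
(B,P,Z): not NE [P2→Q gives 5>0]
(B,Q,X): NE
(B,Q,Y): not NE [P3→Z gives 7>5]
(B,Q,Z): not NE [P1→A gives 9>1]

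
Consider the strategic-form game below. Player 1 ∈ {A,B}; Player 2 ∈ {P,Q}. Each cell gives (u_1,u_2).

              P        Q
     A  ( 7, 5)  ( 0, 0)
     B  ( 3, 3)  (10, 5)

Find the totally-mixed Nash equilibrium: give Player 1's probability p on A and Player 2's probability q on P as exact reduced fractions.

P1 indiff ⇒ q·7+(1-q)·0 = q·3+(1-q)·10 ⇒ q(4) = (1-q)(10) ⇒ q = 5/7
P2 indiff ⇒ p·5+(1-p)·3 = p·0+(1-p)·5 ⇒ p(5) = (1-p)(2) ⇒ p = 2/7

P1 mixes 2/7 on A; P2 mixes 5/7 on P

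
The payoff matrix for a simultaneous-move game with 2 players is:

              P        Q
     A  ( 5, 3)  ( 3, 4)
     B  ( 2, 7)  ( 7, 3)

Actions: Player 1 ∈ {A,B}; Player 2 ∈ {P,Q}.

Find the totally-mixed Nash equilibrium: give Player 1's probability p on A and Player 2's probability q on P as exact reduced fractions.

P1 indiff ⇒ q·5+(1-q)·3 = q·2+(1-q)·7 ⇒ q(3) = (1-q)(4) ⇒ q = 4/7
P2 indiff ⇒ p·3+(1-p)·7 = p·4+(1-p)·3 ⇒ p(-1) = (1-p)(-4) ⇒ p = 4/5

p=4/5, q=4/7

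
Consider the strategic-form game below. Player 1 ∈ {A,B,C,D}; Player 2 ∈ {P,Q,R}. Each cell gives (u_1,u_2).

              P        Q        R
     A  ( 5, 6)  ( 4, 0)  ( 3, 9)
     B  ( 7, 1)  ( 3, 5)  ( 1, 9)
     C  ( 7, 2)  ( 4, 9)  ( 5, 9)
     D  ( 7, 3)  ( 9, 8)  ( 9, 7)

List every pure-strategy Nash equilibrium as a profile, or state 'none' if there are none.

PSNE = {(D,Q)}

(A,P): not NE [P1→D gives 7>5; P2→R gives 9>6]
(A,Q): not NE [P1→D gives 9>4; P2→R gives 9>0]
(A,R): not NE [P1→D gives 9>3]
(B,P): not NE [P2→R gives 9>1]
(B,Q): not NE [P1→D gives 9>3; P2→R gives 9>5]
(B,R): not NE [P1→D gives 9>1]
(C,P): not NE [P2→R gives 9>2]
(C,Q): not NE [P1→D gives 9>4]
(C,R): not NE [P1→D gives 9>5]
(D,P): not NE [P2→Q gives 8>3]
(D,Q): NE
(D,R): not NE [P2→Q gives 8>7]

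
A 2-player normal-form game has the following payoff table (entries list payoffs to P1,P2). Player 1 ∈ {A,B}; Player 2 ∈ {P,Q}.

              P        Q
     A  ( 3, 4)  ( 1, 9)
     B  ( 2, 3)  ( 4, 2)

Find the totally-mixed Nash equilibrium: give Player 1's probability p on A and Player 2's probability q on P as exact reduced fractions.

P1 indiff ⇒ q·3+(1-q)·1 = q·2+(1-q)·4 ⇒ q(1) = (1-q)(3) ⇒ q = 3/4
P2 indiff ⇒ p·4+(1-p)·3 = p·9+(1-p)·2 ⇒ p(-5) = (1-p)(-1) ⇒ p = 1/6

p=1/6, q=3/4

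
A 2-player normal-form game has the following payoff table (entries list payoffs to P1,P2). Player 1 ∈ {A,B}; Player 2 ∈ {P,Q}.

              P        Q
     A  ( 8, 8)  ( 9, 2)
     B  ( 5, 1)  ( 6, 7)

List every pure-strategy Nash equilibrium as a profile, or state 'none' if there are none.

Nash profiles: (A,P)

(A,P): NE
(A,Q): not NE [P2→P gives 8>2]
(B,P): not NE [P1→A gives 8>5; P2→Q gives 7>1]
(B,Q): not NE [P1→A gives 9>6]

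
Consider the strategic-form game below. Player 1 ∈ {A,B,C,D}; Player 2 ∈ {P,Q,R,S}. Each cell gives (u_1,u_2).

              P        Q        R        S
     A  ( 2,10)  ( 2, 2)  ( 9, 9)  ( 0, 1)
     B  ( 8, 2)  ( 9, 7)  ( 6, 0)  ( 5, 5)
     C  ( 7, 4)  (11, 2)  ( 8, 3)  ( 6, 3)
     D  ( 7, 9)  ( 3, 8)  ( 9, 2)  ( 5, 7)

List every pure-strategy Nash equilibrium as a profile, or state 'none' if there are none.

PSNE: ∅

(A,P): not NE [P1→B gives 8>2]
(A,Q): not NE [P1→C gives 11>2; P2→P gives 10>2]
(A,R): not NE [P2→P gives 10>9]
(A,S): not NE [P1→C gives 6>0; P2→P gives 10>1]
(B,P): not NE [P2→Q gives 7>2]
(B,Q): not NE [P1→C gives 11>9]
(B,R): not NE [P1→D gives 9>6; P2→Q gives 7>0]
(B,S): not NE [P1→C gives 6>5; P2→Q gives 7>5]
(C,P): not NE [P1→B gives 8>7]
(C,Q): not NE [P2→P gives 4>2]
(C,R): not NE [P1→D gives 9>8; P2→P gives 4>3]
(C,S): not NE [P2→P gives 4>3]
(D,P): not NE [P1→B gives 8>7]
(D,Q): not NE [P1→C gives 11>3; P2→P gives 9>8]
(D,R): not NE [P2→P gives 9>2]
(D,S): not NE [P1→C gives 6>5; P2→P gives 9>7]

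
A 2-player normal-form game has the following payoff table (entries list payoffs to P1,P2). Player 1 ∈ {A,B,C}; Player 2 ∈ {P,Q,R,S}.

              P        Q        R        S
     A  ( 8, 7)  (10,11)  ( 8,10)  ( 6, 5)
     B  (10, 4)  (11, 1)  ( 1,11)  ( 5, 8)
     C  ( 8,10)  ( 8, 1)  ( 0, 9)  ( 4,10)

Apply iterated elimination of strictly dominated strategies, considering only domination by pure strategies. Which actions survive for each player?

P1 drop C (B beats it: P:10>8 Q:11>8 R:1>0 S:5>4)
P2 drop P (R beats it: A:10>7 B:11>4)
P2 drop S (R beats it: A:10>5 B:11>8)
P1→{A,B} P2→{Q,R}

Remaining: P1:{A,B} P2:{Q,R}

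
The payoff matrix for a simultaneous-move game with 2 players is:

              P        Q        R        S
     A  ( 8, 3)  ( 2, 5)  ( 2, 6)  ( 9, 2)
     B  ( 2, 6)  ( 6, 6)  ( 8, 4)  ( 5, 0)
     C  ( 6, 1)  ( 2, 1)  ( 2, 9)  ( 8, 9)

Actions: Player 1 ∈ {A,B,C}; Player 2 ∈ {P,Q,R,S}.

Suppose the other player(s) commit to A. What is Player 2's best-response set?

BR_2 = {R}

u_2(P vs A) = 3
u_2(Q vs A) = 5
u_2(R vs A) = 6
u_2(S vs A) = 2
max payoff 6 at {R}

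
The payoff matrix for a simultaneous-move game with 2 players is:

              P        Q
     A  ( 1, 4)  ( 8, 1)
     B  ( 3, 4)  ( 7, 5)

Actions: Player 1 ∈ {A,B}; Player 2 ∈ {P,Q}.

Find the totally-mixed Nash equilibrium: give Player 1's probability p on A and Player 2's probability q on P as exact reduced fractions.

P1 mixes 1/4 on A; P2 mixes 1/3 on P

P1 indiff ⇒ q·1+(1-q)·8 = q·3+(1-q)·7 ⇒ q(-2) = (1-q)(-1) ⇒ q = 1/3
P2 indiff ⇒ p·4+(1-p)·4 = p·1+(1-p)·5 ⇒ p(3) = (1-p)(1) ⇒ p = 1/4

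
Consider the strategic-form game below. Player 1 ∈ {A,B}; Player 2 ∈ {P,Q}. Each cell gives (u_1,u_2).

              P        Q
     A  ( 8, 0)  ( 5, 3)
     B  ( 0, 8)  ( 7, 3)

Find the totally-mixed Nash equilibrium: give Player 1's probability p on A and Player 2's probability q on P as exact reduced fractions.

P1 indiff ⇒ q·8+(1-q)·5 = q·0+(1-q)·7 ⇒ q(8) = (1-q)(2) ⇒ q = 1/5
P2 indiff ⇒ p·0+(1-p)·8 = p·3+(1-p)·3 ⇒ p(-3) = (1-p)(-5) ⇒ p = 5/8

P1 mixes 5/8 on A; P2 mixes 1/5 on P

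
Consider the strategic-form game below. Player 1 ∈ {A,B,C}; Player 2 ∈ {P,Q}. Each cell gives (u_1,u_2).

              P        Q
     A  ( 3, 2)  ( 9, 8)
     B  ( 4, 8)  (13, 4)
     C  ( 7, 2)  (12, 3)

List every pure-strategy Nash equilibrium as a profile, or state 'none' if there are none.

Equilibria: none

(A,P): not NE [P1→C gives 7>3; P2→Q gives 8>2]
(A,Q): not NE [P1→B gives 13>9]
(B,P): not NE [P1→C gives 7>4]
(B,Q): not NE [P2→P gives 8>4]
(C,P): not NE [P2→Q gives 3>2]
(C,Q): not NE [P1→B gives 13>12]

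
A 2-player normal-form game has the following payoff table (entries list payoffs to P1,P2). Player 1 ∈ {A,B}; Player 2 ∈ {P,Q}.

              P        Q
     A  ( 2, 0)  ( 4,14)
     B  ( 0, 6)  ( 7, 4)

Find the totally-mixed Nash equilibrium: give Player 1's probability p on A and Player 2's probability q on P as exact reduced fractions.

p=1/8, q=3/5

P1 indiff ⇒ q·2+(1-q)·4 = q·0+(1-q)·7 ⇒ q(2) = (1-q)(3) ⇒ q = 3/5
P2 indiff ⇒ p·0+(1-p)·6 = p·14+(1-p)·4 ⇒ p(-14) = (1-p)(-2) ⇒ p = 1/8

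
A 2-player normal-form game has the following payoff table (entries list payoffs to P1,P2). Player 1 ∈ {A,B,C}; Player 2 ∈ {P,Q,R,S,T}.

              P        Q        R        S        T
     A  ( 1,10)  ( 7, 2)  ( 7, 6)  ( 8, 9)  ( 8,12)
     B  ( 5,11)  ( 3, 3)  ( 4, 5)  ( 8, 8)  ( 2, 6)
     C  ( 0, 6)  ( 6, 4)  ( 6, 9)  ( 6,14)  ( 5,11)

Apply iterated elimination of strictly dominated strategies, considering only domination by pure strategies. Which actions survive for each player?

Survivors P1:{A,B} P2:{P,T}

P1 drop C (A beats it: P:1>0 Q:7>6 R:7>6 S:8>6 T:8>5)
P2 drop Q (P beats it: A:10>2 B:11>3)
P2 drop R (P beats it: A:10>6 B:11>5)
P2 drop S (P beats it: A:10>9 B:11>8)
P1→{A,B} P2→{P,T}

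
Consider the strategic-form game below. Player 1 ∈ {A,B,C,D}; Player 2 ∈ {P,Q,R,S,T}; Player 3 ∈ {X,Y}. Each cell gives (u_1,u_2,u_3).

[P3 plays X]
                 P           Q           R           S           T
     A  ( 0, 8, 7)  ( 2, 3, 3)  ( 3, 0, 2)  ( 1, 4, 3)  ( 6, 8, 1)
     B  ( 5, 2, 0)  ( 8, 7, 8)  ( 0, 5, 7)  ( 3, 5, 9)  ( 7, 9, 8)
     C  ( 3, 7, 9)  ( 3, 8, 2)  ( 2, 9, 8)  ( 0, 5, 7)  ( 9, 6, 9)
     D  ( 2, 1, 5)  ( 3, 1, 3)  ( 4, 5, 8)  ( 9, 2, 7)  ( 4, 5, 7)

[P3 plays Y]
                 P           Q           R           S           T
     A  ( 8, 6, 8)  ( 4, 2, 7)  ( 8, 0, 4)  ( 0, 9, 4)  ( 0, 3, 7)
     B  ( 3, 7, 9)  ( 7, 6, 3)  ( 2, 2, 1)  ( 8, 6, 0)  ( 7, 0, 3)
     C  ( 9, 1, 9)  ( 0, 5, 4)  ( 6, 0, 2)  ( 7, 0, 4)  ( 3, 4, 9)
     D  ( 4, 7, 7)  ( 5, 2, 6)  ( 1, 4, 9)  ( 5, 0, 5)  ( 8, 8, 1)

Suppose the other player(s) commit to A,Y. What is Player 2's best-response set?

argmax u_2 = {S}

u_2(P vs A,Y) = 6
u_2(Q vs A,Y) = 2
u_2(R vs A,Y) = 0
u_2(S vs A,Y) = 9
u_2(T vs A,Y) = 3
max payoff 9 at {S}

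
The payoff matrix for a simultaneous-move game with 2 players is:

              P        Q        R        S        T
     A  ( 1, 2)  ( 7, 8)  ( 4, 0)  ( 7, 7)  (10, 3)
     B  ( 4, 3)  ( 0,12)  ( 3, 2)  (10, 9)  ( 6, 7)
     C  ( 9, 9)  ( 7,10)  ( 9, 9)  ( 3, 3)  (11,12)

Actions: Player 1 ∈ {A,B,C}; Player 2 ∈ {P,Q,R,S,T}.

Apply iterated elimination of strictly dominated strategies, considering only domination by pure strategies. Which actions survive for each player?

P2 drop P (Q beats it: A:8>2 B:12>3 C:10>9)
P2 drop R (Q beats it: A:8>0 B:12>2 C:10>9)
P2 drop S (Q beats it: A:8>7 B:12>9 C:10>3)
P1 drop B (A beats it: Q:7>0 T:10>6)
P1→{A,C} P2→{Q,T}

IESDS → P1:{A,C} P2:{Q,T}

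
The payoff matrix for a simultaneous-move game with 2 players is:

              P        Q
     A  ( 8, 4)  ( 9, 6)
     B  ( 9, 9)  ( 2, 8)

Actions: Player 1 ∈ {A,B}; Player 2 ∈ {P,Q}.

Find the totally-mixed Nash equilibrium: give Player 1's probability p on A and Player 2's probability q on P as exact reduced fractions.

P1 indiff ⇒ q·8+(1-q)·9 = q·9+(1-q)·2 ⇒ q(-1) = (1-q)(-7) ⇒ q = 7/8
P2 indiff ⇒ p·4+(1-p)·9 = p·6+(1-p)·8 ⇒ p(-2) = (1-p)(-1) ⇒ p = 1/3

P1 mixes 1/3 on A; P2 mixes 7/8 on P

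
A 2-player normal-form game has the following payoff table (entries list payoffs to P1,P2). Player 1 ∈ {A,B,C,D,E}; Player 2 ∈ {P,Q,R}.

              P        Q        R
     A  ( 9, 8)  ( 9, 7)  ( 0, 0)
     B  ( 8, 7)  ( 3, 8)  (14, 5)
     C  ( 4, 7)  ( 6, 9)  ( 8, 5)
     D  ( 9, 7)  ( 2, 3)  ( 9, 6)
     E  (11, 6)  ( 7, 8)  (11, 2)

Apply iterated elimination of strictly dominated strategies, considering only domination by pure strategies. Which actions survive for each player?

IESDS → P1:{A,E} P2:{P,Q}

P1 drop C (E beats it: P:11>4 Q:7>6 R:11>8)
P1 drop D (E beats it: P:11>9 Q:7>2 R:11>9)
P2 drop R (P beats it: A:8>0 B:7>5 E:6>2)
P1 drop B (A beats it: P:9>8 Q:9>3)
P1→{A,E} P2→{P,Q}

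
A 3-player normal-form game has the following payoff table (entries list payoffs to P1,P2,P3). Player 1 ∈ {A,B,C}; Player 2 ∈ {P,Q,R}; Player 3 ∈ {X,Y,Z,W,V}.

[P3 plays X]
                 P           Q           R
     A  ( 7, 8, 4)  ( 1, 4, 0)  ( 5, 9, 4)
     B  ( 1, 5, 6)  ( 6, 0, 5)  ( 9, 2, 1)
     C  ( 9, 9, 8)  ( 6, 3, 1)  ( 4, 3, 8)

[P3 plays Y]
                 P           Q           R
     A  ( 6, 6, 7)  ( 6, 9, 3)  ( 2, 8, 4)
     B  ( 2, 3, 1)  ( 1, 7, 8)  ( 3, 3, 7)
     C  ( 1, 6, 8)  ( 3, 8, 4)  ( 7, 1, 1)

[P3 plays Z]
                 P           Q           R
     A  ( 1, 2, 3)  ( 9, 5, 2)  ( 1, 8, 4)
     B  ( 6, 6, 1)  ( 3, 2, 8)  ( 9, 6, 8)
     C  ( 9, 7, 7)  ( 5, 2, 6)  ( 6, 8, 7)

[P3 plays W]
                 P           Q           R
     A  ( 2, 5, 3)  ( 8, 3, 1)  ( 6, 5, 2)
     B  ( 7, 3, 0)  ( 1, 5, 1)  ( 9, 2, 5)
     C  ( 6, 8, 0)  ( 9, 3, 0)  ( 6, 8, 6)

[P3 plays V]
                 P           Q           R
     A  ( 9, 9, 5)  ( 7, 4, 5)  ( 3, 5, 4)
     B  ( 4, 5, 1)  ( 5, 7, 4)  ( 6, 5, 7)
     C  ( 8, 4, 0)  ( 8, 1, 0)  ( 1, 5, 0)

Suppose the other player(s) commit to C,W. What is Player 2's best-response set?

P2 best: {P,R}

u_2(P vs C,W) = 8
u_2(Q vs C,W) = 3
u_2(R vs C,W) = 8
max payoff 8 at {P,R}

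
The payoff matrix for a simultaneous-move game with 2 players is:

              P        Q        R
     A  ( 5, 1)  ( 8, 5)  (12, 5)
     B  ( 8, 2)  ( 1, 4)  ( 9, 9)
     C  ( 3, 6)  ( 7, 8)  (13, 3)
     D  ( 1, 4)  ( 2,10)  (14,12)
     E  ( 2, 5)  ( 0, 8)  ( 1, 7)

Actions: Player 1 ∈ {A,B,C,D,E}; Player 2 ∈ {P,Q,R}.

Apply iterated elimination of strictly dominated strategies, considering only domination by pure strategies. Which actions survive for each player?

Survivors P1:{A,C,D} P2:{Q,R}

P1 drop E (A beats it: P:5>2 Q:8>0 R:12>1)
P2 drop P (Q beats it: A:5>1 B:4>2 C:8>6 D:10>4)
P1 drop B (A beats it: Q:8>1 R:12>9)
P1→{A,C,D} P2→{Q,R}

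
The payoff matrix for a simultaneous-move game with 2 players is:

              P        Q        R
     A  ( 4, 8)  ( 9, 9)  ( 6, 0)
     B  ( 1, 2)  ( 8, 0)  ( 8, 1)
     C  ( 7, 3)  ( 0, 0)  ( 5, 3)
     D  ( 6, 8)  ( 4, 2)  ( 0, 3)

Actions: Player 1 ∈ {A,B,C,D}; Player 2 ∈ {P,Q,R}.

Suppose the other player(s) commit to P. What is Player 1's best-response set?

u_1(A vs P) = 4
u_1(B vs P) = 1
u_1(C vs P) = 7
u_1(D vs P) = 6
max payoff 7 at {C}

BR_1 = {C}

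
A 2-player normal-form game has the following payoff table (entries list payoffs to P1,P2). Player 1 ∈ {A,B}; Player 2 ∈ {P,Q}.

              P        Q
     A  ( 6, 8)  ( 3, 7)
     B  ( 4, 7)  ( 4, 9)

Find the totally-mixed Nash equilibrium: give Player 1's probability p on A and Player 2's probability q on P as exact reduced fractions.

(p,q) = (2/3, 1/3)

P1 indiff ⇒ q·6+(1-q)·3 = q·4+(1-q)·4 ⇒ q(2) = (1-q)(1) ⇒ q = 1/3
P2 indiff ⇒ p·8+(1-p)·7 = p·7+(1-p)·9 ⇒ p(1) = (1-p)(2) ⇒ p = 2/3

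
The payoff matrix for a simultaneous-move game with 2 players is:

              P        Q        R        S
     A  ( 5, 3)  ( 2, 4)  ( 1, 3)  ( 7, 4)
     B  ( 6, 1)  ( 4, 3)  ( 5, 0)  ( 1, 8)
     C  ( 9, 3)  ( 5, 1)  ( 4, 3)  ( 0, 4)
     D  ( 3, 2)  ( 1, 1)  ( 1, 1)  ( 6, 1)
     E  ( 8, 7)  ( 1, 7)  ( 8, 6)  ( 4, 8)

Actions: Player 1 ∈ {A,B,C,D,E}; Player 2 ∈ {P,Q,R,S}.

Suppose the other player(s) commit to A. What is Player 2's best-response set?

argmax u_2 = {Q,S}

u_2(P vs A) = 3
u_2(Q vs A) = 4
u_2(R vs A) = 3
u_2(S vs A) = 4
max payoff 4 at {Q,S}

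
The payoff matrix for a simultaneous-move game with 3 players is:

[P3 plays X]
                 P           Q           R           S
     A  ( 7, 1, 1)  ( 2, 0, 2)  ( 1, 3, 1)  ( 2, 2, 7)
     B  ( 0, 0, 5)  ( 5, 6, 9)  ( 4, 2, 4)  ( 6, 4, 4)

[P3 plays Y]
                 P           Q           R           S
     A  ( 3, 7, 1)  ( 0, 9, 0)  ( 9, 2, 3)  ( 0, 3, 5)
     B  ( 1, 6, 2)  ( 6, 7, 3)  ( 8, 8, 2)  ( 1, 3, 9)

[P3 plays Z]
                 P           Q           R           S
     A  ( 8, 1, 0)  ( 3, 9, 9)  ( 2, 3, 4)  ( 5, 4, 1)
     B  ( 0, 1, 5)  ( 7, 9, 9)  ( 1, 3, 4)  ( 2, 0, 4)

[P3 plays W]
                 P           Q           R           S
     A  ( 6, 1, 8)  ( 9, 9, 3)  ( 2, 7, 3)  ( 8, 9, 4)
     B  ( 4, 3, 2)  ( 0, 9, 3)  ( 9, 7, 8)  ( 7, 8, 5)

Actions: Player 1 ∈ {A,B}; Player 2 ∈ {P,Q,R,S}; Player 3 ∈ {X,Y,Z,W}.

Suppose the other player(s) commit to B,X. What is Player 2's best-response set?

u_2(P vs B,X) = 0
u_2(Q vs B,X) = 6
u_2(R vs B,X) = 2
u_2(S vs B,X) = 4
max payoff 6 at {Q}

BR_2 = {Q}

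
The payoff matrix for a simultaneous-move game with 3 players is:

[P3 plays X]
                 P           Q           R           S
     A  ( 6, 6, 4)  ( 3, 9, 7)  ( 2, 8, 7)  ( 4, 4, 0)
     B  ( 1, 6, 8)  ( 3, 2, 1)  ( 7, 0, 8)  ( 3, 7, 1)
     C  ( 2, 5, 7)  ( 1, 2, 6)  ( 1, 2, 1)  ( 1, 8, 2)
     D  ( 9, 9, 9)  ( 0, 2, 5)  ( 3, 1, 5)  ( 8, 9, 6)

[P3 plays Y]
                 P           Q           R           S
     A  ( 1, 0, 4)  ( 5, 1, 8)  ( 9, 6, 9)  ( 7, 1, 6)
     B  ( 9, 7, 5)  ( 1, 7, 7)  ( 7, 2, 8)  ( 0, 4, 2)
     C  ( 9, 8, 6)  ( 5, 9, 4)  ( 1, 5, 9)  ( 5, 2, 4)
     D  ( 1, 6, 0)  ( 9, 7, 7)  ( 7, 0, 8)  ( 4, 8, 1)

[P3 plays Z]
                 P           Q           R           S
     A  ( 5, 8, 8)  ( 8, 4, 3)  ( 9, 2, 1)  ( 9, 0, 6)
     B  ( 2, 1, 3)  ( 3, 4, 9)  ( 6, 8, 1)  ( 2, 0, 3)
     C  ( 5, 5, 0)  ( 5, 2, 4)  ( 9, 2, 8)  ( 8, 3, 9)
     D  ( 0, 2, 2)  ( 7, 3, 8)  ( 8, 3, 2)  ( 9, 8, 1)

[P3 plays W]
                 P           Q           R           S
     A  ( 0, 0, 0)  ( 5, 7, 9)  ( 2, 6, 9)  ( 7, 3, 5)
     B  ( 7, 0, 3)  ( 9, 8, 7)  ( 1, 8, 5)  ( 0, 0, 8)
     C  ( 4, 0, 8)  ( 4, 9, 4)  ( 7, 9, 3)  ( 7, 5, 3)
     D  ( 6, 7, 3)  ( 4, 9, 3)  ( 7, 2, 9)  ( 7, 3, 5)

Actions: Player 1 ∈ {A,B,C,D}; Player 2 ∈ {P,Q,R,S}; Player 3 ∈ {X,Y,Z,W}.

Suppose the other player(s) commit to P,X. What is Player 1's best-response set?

P1 best: {D}

u_1(A vs P,X) = 6
u_1(B vs P,X) = 1
u_1(C vs P,X) = 2
u_1(D vs P,X) = 9
max payoff 9 at {D}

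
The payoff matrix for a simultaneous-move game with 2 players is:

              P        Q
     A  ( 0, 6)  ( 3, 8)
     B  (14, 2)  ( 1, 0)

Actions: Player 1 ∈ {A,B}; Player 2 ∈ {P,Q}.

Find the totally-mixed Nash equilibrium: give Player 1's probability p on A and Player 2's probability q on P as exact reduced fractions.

(p,q) = (1/2, 1/8)

P1 indiff ⇒ q·0+(1-q)·3 = q·14+(1-q)·1 ⇒ q(-14) = (1-q)(-2) ⇒ q = 1/8
P2 indiff ⇒ p·6+(1-p)·2 = p·8+(1-p)·0 ⇒ p(-2) = (1-p)(-2) ⇒ p = 1/2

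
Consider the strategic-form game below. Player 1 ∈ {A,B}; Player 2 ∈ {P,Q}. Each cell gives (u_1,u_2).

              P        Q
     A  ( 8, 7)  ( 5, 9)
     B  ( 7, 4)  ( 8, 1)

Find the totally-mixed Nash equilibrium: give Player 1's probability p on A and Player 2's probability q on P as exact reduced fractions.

P1 indiff ⇒ q·8+(1-q)·5 = q·7+(1-q)·8 ⇒ q(1) = (1-q)(3) ⇒ q = 3/4
P2 indiff ⇒ p·7+(1-p)·4 = p·9+(1-p)·1 ⇒ p(-2) = (1-p)(-3) ⇒ p = 3/5

(p,q) = (3/5, 3/4)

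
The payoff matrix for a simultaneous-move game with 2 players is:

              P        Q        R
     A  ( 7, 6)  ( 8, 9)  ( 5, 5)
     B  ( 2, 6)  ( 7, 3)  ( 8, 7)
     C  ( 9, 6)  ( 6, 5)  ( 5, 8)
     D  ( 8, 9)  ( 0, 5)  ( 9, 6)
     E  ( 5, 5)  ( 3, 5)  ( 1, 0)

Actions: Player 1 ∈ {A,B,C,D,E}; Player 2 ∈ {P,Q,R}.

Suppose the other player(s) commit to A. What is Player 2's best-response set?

u_2(P vs A) = 6
u_2(Q vs A) = 9
u_2(R vs A) = 5
max payoff 9 at {Q}

argmax u_2 = {Q}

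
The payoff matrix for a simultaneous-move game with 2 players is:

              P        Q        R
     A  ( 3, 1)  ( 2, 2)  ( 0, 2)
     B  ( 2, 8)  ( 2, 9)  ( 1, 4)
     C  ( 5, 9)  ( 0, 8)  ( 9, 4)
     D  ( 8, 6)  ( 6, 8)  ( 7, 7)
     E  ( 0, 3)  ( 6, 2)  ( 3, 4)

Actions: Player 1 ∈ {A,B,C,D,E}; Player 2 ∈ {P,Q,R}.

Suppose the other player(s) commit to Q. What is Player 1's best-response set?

BR_1 = {D,E}

u_1(A vs Q) = 2
u_1(B vs Q) = 2
u_1(C vs Q) = 0
u_1(D vs Q) = 6
u_1(E vs Q) = 6
max payoff 6 at {D,E}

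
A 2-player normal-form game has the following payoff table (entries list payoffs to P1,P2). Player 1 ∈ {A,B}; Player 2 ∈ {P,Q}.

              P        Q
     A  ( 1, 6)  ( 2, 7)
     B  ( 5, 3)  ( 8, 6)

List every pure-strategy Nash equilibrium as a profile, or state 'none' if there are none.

NE set: (B,Q)

(A,P): not NE [P1→B gives 5>1; P2→Q gives 7>6]
(A,Q): not NE [P1→B gives 8>2]
(B,P): not NE [P2→Q gives 6>3]
(B,Q): NE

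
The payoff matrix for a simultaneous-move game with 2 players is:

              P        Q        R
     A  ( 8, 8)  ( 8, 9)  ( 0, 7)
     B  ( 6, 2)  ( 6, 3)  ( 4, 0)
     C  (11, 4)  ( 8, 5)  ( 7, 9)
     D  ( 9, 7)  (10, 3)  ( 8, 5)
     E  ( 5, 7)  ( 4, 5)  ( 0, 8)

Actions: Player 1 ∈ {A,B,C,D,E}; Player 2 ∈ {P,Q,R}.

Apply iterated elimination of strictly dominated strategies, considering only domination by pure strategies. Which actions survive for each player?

Survivors P1:{C,D} P2:{P,R}

P1 drop A (D beats it: P:9>8 Q:10>8 R:8>0)
P1 drop B (C beats it: P:11>6 Q:8>6 R:7>4)
P1 drop E (C beats it: P:11>5 Q:8>4 R:7>0)
P2 drop Q (R beats it: C:9>5 D:5>3)
P1→{C,D} P2→{P,R}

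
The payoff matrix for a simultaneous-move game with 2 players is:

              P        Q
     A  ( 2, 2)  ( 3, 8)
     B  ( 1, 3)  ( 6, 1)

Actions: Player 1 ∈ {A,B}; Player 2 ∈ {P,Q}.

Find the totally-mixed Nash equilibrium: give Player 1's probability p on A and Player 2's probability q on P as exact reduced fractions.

P1 indiff ⇒ q·2+(1-q)·3 = q·1+(1-q)·6 ⇒ q(1) = (1-q)(3) ⇒ q = 3/4
P2 indiff ⇒ p·2+(1-p)·3 = p·8+(1-p)·1 ⇒ p(-6) = (1-p)(-2) ⇒ p = 1/4

P1 mixes 1/4 on A; P2 mixes 3/4 on P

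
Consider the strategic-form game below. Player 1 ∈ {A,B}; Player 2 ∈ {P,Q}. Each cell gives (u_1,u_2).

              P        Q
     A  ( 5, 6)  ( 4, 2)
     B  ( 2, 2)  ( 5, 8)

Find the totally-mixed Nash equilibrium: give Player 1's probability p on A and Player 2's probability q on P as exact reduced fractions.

p=3/5, q=1/4

P1 indiff ⇒ q·5+(1-q)·4 = q·2+(1-q)·5 ⇒ q(3) = (1-q)(1) ⇒ q = 1/4
P2 indiff ⇒ p·6+(1-p)·2 = p·2+(1-p)·8 ⇒ p(4) = (1-p)(6) ⇒ p = 3/5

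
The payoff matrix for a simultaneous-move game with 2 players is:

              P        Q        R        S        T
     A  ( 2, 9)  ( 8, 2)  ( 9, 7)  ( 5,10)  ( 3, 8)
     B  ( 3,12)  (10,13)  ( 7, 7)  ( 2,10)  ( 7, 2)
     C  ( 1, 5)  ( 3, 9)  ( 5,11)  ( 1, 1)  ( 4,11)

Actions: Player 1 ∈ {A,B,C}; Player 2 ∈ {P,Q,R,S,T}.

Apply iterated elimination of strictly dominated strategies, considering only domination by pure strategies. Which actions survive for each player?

Survivors P1:{A,B} P2:{P,Q,S}

P1 drop C (B beats it: P:3>1 Q:10>3 R:7>5 S:2>1 T:7>4)
P2 drop R (P beats it: A:9>7 B:12>7)
P2 drop T (P beats it: A:9>8 B:12>2)
P1→{A,B} P2→{P,Q,S}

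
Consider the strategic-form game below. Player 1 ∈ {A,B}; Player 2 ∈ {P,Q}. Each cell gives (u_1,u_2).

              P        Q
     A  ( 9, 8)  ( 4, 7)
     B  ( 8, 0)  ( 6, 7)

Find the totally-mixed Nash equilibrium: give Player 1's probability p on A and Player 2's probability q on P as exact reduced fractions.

(p,q) = (7/8, 2/3)

P1 indiff ⇒ q·9+(1-q)·4 = q·8+(1-q)·6 ⇒ q(1) = (1-q)(2) ⇒ q = 2/3
P2 indiff ⇒ p·8+(1-p)·0 = p·7+(1-p)·7 ⇒ p(1) = (1-p)(7) ⇒ p = 7/8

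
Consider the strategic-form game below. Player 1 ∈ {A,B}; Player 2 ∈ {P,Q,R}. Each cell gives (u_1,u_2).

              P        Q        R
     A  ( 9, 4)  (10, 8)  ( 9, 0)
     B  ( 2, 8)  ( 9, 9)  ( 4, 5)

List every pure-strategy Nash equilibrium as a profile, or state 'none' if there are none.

Nash profiles: (A,Q)

(A,P): not NE [P2→Q gives 8>4]
(A,Q): NE
(A,R): not NE [P2→Q gives 8>0]
(B,P): not NE [P1→A gives 9>2; P2→Q gives 9>8]
(B,Q): not NE [P1→A gives 10>9]
(B,R): not NE [P1→A gives 9>4; P2→Q gives 9>5]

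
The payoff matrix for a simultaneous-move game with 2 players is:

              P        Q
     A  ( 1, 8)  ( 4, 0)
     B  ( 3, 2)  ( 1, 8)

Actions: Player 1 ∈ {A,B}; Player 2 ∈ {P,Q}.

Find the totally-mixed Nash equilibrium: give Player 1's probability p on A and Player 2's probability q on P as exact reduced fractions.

P1 indiff ⇒ q·1+(1-q)·4 = q·3+(1-q)·1 ⇒ q(-2) = (1-q)(-3) ⇒ q = 3/5
P2 indiff ⇒ p·8+(1-p)·2 = p·0+(1-p)·8 ⇒ p(8) = (1-p)(6) ⇒ p = 3/7

p=3/7, q=3/5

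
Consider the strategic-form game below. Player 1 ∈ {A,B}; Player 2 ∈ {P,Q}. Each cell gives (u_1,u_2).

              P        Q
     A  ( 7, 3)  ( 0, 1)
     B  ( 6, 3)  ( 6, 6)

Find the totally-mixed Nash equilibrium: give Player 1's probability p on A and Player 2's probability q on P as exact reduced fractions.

P1 indiff ⇒ q·7+(1-q)·0 = q·6+(1-q)·6 ⇒ q(1) = (1-q)(6) ⇒ q = 6/7
P2 indiff ⇒ p·3+(1-p)·3 = p·1+(1-p)·6 ⇒ p(2) = (1-p)(3) ⇒ p = 3/5

(p,q) = (3/5, 6/7)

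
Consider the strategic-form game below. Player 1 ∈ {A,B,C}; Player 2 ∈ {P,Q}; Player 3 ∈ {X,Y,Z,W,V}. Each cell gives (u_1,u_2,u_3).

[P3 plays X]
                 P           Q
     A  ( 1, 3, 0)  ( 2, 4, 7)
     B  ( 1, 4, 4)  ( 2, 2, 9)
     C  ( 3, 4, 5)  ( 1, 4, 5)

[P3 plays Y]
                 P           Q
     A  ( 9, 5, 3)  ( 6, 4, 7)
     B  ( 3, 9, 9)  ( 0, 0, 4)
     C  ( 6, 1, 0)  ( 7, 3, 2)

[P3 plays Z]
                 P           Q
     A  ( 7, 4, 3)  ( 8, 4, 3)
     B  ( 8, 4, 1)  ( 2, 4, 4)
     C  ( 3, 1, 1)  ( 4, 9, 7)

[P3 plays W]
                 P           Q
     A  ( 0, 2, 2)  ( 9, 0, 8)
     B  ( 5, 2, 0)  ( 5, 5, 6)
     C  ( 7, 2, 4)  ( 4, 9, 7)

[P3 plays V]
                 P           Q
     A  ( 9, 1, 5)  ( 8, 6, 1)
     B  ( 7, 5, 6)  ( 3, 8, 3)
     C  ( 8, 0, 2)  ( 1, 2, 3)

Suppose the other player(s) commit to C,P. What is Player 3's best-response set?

P3 best: {X}

u_3(X vs C,P) = 5
u_3(Y vs C,P) = 0
u_3(Z vs C,P) = 1
u_3(W vs C,P) = 4
u_3(V vs C,P) = 2
max payoff 5 at {X}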